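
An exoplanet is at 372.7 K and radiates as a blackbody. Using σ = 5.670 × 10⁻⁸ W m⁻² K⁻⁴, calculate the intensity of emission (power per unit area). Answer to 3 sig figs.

Stefan–Boltzmann: I = σT⁴ = 5.670×10⁻⁸ × (372.7)⁴ = 1.09×10³ W/m².

I ≈ 1.09×10³ W/m²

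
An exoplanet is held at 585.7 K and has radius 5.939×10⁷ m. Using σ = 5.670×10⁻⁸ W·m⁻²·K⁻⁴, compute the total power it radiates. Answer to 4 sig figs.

Surface area A = 4πR² = 4π(5.939×10⁷ m)² = 4.43238×10¹⁶ m².
P = σAT⁴ = 5.670×10⁻⁸ × 4.43238×10¹⁶ × (585.7)⁴ = 2.957×10²⁰ W.

P ≈ 2.957×10²⁰ W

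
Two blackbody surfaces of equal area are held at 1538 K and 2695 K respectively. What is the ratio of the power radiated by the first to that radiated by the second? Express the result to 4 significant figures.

With equal areas, P₁/P₂ = (T₁/T₂)⁴ = (1538/2695)⁴ = 0.1061.

P₁/P₂ ≈ 0.1061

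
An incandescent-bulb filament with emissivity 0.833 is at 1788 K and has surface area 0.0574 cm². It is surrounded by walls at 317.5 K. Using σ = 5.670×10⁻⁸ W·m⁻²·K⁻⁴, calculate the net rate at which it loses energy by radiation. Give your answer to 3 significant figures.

Net loss ≈ 2.77 W

Area A = 0.0574 cm² = 5.74×10⁻⁶ m².
Net radiated power P_net = εσA(T⁴ − T₀⁴) = 0.833×5.670×10⁻⁸×5.74×10⁻⁶×(1788⁴ − 317.5⁴).
T⁴ − T₀⁴ = 1.02205×10¹³ − 1.01619×10¹⁰ = 1.02103×10¹³ K⁴, so P_net = 2.77 W.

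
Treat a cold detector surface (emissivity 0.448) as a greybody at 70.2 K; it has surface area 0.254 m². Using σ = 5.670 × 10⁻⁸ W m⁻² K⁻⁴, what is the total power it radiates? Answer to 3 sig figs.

P ≈ 0.157 W

Area A = 0.254 m².
P = εσAT⁴ = 0.448 × 5.670×10⁻⁸ × 0.254 × (70.2)⁴ = 0.157 W.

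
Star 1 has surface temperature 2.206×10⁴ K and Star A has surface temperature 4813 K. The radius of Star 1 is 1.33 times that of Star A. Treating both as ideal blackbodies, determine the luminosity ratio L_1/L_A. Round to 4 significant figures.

L_1/L_A ≈ 780.7

L ∝ R²T⁴, so L_1/L_A = (R_1/R_A)²(T_1/T_A)⁴ = (1.33)² × (2.206×10⁴/4813)⁴ = 1.7689 × 441.325 = 780.7.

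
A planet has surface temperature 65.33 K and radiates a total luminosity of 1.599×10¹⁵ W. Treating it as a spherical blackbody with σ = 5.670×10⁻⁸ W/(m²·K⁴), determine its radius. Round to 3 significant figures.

L = 4πR²σT⁴ ⇒ R = √(L/(4πσT⁴)).
σT⁴ = 1.03284 W/m², so R = √(1.599×10¹⁵/(4π×1.03284)) = 1.11×10⁷ m.

R ≈ 1.11×10⁷ m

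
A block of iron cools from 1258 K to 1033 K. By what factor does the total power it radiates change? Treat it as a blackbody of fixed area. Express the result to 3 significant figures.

P₂/P₁ ≈ 0.455

P ∝ T⁴, so P₂/P₁ = (T₂/T₁)⁴ = (1033/1258)⁴ = (0.821145)⁴ = 0.455.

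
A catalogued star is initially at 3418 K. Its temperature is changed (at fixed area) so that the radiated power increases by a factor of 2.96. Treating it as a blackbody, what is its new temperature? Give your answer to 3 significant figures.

P ∝ T⁴, so T₂/T₁ = (P₂/P₁)^(1/4) = (2.96)^(1/4) = 1.31166.
T₂ = 3418 × 1.31166 = 4.48×10³ K.

T₂ ≈ 4.48×10³ K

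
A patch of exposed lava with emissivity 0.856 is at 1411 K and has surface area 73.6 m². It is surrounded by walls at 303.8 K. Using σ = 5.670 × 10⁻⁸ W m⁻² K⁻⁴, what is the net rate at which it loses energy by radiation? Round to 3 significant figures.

Area A = 73.6 m².
Net radiated power P_net = εσA(T⁴ − T₀⁴) = 0.856×5.670×10⁻⁸×73.6×(1411⁴ − 303.8⁴).
T⁴ − T₀⁴ = 3.96377×10¹² − 8.51826×10⁹ = 3.95525×10¹² K⁴, so P_net = 1.41×10⁷ W.

Net loss ≈ 1.41×10⁷ W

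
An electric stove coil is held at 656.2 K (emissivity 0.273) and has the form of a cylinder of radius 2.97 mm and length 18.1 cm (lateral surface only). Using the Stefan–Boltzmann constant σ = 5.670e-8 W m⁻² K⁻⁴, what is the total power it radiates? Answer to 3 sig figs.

P ≈ 9.69 W

Lateral area A = 2πrL = 2π×2.97×10⁻³×0.181 = 3.37765×10⁻³ m².
P = εσAT⁴ = 0.273 × 5.670×10⁻⁸ × 3.37765×10⁻³ × (656.2)⁴ = 9.69 W.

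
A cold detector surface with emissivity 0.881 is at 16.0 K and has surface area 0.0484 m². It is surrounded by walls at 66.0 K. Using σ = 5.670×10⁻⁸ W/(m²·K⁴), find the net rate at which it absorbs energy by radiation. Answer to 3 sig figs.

Net gain ≈ 0.0457 W

Area A = 0.0484 m².
Net radiated power P_net = εσA(T⁴ − T₀⁴) = 0.881×5.670×10⁻⁸×0.0484×(16.0⁴ − 66.0⁴).
T⁴ − T₀⁴ = 65536.0 − 1.89747×10⁷ = -1.89092×10⁷ K⁴, so P_net = -0.0457 W — negative, meaning a net gain of 0.0457 W.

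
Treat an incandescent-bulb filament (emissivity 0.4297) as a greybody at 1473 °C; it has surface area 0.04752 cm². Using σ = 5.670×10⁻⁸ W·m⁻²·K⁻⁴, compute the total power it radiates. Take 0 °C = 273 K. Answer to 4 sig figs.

P ≈ 1.076 W

T = 1473 °C + 273 = 1746 K.
Area A = 0.04752 cm² = 4.752×10⁻⁶ m².
P = εσAT⁴ = 0.4297 × 5.670×10⁻⁸ × 4.752×10⁻⁶ × (1746)⁴ = 1.076 W.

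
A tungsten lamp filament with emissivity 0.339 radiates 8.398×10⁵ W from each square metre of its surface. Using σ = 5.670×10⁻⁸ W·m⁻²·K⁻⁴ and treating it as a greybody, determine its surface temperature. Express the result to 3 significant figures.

I = εσT⁴, so T = (I/εσ)^(1/4) = (8.398×10⁵/(0.339×5.670×10⁻⁸))^(1/4) = 2.57×10³ K.

T ≈ 2.57×10³ K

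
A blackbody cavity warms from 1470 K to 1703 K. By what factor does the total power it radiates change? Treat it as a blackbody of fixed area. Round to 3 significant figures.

P ∝ T⁴, so P₂/P₁ = (T₂/T₁)⁴ = (1703/1470)⁴ = (1.15850)⁴ = 1.80.

P₂/P₁ ≈ 1.80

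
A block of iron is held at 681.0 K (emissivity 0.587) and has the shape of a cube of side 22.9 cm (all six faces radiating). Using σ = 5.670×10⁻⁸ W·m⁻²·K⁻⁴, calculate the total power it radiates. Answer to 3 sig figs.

P ≈ 2.25×10³ W

Area A = 6s² = 6×(0.229 m)² = 0.314646 m².
P = εσAT⁴ = 0.587 × 5.670×10⁻⁸ × 0.314646 × (681.0)⁴ = 2.25×10³ W.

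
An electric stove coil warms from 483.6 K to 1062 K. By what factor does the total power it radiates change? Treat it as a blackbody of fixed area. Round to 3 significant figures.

P₂/P₁ ≈ 23.3

P ∝ T⁴, so P₂/P₁ = (T₂/T₁)⁴ = (1062/483.6)⁴ = (2.19603)⁴ = 23.3.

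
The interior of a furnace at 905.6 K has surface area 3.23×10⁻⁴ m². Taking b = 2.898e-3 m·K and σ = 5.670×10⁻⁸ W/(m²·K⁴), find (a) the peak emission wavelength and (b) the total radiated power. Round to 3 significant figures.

(a) λ_max = b/T = 2.898×10⁻³/905.6 = 3.200×10⁻⁶ m = 3.20 μm.
Area A = 3.23×10⁻⁴ m².
(b) P = σAT⁴ = 5.670×10⁻⁸×3.23×10⁻⁴×(905.6)⁴ = 12.3 W.

λ_max ≈ 3.20 μm; P ≈ 12.3 W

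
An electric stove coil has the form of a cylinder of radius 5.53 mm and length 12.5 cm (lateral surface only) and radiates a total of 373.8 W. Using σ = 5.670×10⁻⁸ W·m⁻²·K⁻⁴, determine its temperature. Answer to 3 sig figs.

T ≈ 1.11×10³ K

Lateral area A = 2πrL = 2π×5.53×10⁻³×0.125 = 4.34325×10⁻³ m².
P = σAT⁴ ⇒ T = (P/(σA))^(1/4) = (373.8/(5.670×10⁻⁸×4.34325×10⁻³))^(1/4) = 1.11×10³ K.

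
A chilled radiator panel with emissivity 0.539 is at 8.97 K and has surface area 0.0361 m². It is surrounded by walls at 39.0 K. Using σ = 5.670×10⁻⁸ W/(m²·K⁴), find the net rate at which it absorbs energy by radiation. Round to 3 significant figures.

Net gain ≈ 2.55×10⁻³ W

Area A = 0.0361 m².
Net radiated power P_net = εσA(T⁴ − T₀⁴) = 0.539×5.670×10⁻⁸×0.0361×(8.97⁴ − 39.0⁴).
T⁴ − T₀⁴ = 6473.96 − 2.31344×10⁶ = -2.30697×10⁶ K⁴, so P_net = -2.55×10⁻³ W — negative, meaning a net gain of 2.55×10⁻³ W.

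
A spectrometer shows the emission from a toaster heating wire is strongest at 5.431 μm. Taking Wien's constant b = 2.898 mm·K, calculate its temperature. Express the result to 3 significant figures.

Wien's law gives T = b/λ_max = (2.898×10⁻³ m·K)/(5.431×10⁻⁶ m) = 534 K.

T ≈ 534 K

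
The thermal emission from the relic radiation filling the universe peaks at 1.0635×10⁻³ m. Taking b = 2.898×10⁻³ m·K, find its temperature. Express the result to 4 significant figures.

T ≈ 2.725 K

Wien's law gives T = b/λ_max = (2.898×10⁻³ m·K)/(1.0635×10⁻³ m) = 2.725 K.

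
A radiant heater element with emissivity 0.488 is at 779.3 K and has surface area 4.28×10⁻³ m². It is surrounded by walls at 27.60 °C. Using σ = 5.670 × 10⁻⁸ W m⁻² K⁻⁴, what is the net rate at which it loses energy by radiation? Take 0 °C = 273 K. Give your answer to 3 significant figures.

Net loss ≈ 42.7 W

Surroundings: T = 27.60 °C + 273 = 300.60 K.
Area A = 4.28×10⁻³ m².
Net radiated power P_net = εσA(T⁴ − T₀⁴) = 0.488×5.670×10⁻⁸×4.28×10⁻³×(779.3⁴ − 300.60⁴).
T⁴ − T₀⁴ = 3.68824×10¹¹ − 8.16499×10⁹ = 3.60659×10¹¹ K⁴, so P_net = 42.7 W.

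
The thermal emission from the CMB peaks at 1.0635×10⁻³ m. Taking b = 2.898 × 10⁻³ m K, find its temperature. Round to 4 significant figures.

Wien's law gives T = b/λ_max = (2.898×10⁻³ m·K)/(1.0635×10⁻³ m) = 2.725 K.

T ≈ 2.725 K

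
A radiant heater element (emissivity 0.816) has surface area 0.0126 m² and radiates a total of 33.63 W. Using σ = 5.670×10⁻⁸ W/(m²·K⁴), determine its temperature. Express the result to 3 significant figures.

Area A = 0.0126 m².
P = εσAT⁴ ⇒ T = (P/(εσA))^(1/4) = (33.63/(0.816×5.670×10⁻⁸×0.0126))^(1/4) = 490 K.

T ≈ 490 K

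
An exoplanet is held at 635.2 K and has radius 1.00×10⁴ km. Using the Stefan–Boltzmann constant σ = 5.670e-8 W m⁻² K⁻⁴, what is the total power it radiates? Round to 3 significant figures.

Surface area A = 4πR² = 4π(1.00×10⁷ m)² = 1.25664×10¹⁵ m².
P = σAT⁴ = 5.670×10⁻⁸ × 1.25664×10¹⁵ × (635.2)⁴ = 1.16×10¹⁹ W.

P ≈ 1.16×10¹⁹ W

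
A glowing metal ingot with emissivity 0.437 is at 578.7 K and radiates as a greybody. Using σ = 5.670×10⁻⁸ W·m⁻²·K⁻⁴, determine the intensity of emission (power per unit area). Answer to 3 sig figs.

I ≈ 2.78×10³ W/m²

Stefan–Boltzmann: I = εσT⁴ = 0.437 × 5.670×10⁻⁸ × (578.7)⁴ = 2.78×10³ W/m².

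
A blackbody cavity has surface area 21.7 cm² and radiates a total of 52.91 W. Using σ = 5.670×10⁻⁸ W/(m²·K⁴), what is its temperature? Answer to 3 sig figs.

T ≈ 810 K

Area A = 21.7 cm² = 2.17×10⁻³ m².
P = σAT⁴ ⇒ T = (P/(σA))^(1/4) = (52.91/(5.670×10⁻⁸×2.17×10⁻³))^(1/4) = 810 K.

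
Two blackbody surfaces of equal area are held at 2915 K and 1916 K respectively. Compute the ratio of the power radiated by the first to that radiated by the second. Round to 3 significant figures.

With equal areas, P₁/P₂ = (T₁/T₂)⁴ = (2915/1916)⁴ = 5.36.

P₁/P₂ ≈ 5.36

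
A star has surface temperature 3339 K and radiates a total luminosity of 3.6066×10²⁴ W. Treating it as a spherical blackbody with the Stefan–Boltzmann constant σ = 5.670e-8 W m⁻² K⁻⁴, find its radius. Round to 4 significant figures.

R ≈ 2.018×10⁸ m

L = 4πR²σT⁴ ⇒ R = √(L/(4πσT⁴)).
σT⁴ = 7.04772×10⁶ W/m², so R = √(3.6066×10²⁴/(4π×7.04772×10⁶)) = 2.018×10⁸ m.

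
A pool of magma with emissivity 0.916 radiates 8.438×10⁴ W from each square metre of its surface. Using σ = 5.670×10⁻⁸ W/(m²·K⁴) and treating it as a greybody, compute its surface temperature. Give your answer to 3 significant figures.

T ≈ 1.13×10³ K

I = εσT⁴, so T = (I/εσ)^(1/4) = (8.438×10⁴/(0.916×5.670×10⁻⁸))^(1/4) = 1.13×10³ K.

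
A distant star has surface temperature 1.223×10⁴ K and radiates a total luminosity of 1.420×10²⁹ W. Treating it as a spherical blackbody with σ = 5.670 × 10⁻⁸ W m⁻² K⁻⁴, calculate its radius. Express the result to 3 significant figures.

R ≈ 2.98×10⁹ m

L = 4πR²σT⁴ ⇒ R = √(L/(4πσT⁴)).
σT⁴ = 1.26850×10⁹ W/m², so R = √(1.420×10²⁹/(4π×1.26850×10⁹)) = 2.98×10⁹ m.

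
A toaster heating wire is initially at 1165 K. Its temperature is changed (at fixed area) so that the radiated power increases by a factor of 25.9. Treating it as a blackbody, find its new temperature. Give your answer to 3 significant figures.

P ∝ T⁴, so T₂/T₁ = (P₂/P₁)^(1/4) = (25.9)^(1/4) = 2.25593.
T₂ = 1165 × 2.25593 = 2.63×10³ K.

T₂ ≈ 2.63×10³ K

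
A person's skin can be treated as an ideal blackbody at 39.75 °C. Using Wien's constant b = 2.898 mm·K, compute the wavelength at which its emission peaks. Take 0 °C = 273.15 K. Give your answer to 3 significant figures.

T = 39.75 °C + 273.15 = 312.90 K.
Wien's displacement law: λ_max = b/T = (2.898×10⁻³ m·K)/(312.90 K) = 9.262×10⁻⁶ m.
That is 9.26 μm, in the infrared range.

λ_max ≈ 9.26 μm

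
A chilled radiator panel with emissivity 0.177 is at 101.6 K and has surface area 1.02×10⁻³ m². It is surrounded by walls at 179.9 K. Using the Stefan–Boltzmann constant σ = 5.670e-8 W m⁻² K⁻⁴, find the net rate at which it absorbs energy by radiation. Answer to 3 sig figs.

Area A = 1.02×10⁻³ m².
Net radiated power P_net = εσA(T⁴ − T₀⁴) = 0.177×5.670×10⁻⁸×1.02×10⁻³×(101.6⁴ − 179.9⁴).
T⁴ − T₀⁴ = 1.06555×10⁸ − 1.04743×10⁹ = -9.40875×10⁸ K⁴, so P_net = -9.63×10⁻³ W — negative, meaning a net gain of 9.63×10⁻³ W.

Net gain ≈ 9.63×10⁻³ W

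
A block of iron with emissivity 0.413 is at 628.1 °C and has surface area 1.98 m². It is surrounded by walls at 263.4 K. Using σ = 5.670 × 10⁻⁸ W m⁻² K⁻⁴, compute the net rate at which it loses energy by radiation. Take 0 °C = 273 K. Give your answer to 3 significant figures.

Net loss ≈ 3.03×10⁴ W

T = 628.1 °C + 273 = 901.1 K.
Area A = 1.98 m².
Net radiated power P_net = εσA(T⁴ − T₀⁴) = 0.413×5.670×10⁻⁸×1.98×(901.1⁴ − 263.4⁴).
T⁴ − T₀⁴ = 6.59313×10¹¹ − 4.81352×10⁹ = 6.54499×10¹¹ K⁴, so P_net = 3.03×10⁴ W.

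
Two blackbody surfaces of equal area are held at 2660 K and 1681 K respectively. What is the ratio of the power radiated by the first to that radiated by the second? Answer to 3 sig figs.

P₁/P₂ ≈ 6.27

With equal areas, P₁/P₂ = (T₁/T₂)⁴ = (2660/1681)⁴ = 6.27.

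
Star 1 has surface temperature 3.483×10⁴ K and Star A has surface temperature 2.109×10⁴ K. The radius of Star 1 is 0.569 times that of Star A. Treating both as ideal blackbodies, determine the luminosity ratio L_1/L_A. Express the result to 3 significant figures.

L ∝ R²T⁴, so L_1/L_A = (R_1/R_A)²(T_1/T_A)⁴ = (0.569)² × (3.483×10⁴/2.109×10⁴)⁴ = 0.323761 × 7.43888 = 2.41.

L_1/L_A ≈ 2.41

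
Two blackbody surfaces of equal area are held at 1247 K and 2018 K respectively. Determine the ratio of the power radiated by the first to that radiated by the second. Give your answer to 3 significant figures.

P₁/P₂ ≈ 0.146

With equal areas, P₁/P₂ = (T₁/T₂)⁴ = (1247/2018)⁴ = 0.146.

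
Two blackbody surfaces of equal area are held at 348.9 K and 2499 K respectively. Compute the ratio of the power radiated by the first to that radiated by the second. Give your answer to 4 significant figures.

P₁/P₂ ≈ 3.800×10⁻⁴

With equal areas, P₁/P₂ = (T₁/T₂)⁴ = (348.9/2499)⁴ = 3.800×10⁻⁴.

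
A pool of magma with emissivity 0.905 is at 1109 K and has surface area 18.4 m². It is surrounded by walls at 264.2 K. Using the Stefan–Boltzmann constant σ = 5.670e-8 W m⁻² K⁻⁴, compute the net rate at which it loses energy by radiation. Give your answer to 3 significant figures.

Net loss ≈ 1.42×10⁶ W

Area A = 18.4 m².
Net radiated power P_net = εσA(T⁴ − T₀⁴) = 0.905×5.670×10⁻⁸×18.4×(1109⁴ − 264.2⁴).
T⁴ − T₀⁴ = 1.51261×10¹² − 4.87227×10⁹ = 1.50774×10¹² K⁴, so P_net = 1.42×10⁶ W.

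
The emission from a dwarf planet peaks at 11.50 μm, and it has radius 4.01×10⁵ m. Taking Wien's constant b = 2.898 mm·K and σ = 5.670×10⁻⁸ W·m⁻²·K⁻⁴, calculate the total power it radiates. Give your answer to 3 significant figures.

P ≈ 4.62×10¹⁴ W

Wien's law: T = b/λ_max = 2.898×10⁻³/1.150×10⁻⁵ = 252.000 K.
Surface area A = 4πR² = 4π(4.01×10⁵ m)² = 2.02068×10¹² m².
Then P = σAT⁴ = 5.670×10⁻⁸×2.02068×10¹²×(252.000)⁴ = 4.62×10¹⁴ W.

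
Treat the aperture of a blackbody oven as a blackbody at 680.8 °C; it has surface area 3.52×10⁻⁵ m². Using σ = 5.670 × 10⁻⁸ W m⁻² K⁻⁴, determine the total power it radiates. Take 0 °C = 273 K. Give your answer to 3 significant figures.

T = 680.8 °C + 273 = 953.8 K.
Area A = 3.52×10⁻⁵ m².
P = σAT⁴ = 5.670×10⁻⁸ × 3.52×10⁻⁵ × (953.8)⁴ = 1.65 W.

P ≈ 1.65 W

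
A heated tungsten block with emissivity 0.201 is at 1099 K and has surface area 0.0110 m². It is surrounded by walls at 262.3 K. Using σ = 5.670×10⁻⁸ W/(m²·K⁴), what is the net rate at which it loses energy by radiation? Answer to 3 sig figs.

Net loss ≈ 182 W

Area A = 0.0110 m².
Net radiated power P_net = εσA(T⁴ − T₀⁴) = 0.201×5.670×10⁻⁸×0.0110×(1099⁴ − 262.3⁴).
T⁴ − T₀⁴ = 1.45878×10¹² − 4.73362×10⁹ = 1.45405×10¹² K⁴, so P_net = 182 W.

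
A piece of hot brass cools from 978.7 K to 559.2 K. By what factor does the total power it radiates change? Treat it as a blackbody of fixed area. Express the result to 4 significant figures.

P₂/P₁ ≈ 0.1066

P ∝ T⁴, so P₂/P₁ = (T₂/T₁)⁴ = (559.2/978.7)⁴ = (0.571370)⁴ = 0.1066.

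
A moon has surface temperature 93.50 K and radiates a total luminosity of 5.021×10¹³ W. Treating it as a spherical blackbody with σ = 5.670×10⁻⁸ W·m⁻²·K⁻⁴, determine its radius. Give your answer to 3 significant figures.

L = 4πR²σT⁴ ⇒ R = √(L/(4πσT⁴)).
σT⁴ = 4.33341 W/m², so R = √(5.021×10¹³/(4π×4.33341)) = 9.60×10⁵ m.

R ≈ 9.60×10⁵ m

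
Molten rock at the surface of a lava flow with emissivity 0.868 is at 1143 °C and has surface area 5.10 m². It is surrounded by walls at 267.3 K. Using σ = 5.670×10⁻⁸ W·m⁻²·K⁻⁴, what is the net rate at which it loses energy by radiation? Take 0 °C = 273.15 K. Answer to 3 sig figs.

T = 1143 °C + 273.15 = 1416.15 K.
Area A = 5.10 m².
Net radiated power P_net = εσA(T⁴ − T₀⁴) = 0.868×5.670×10⁻⁸×5.10×(1416.15⁴ − 267.3⁴).
T⁴ − T₀⁴ = 4.02195×10¹² − 5.10500×10⁹ = 4.01684×10¹² K⁴, so P_net = 1.01×10⁶ W.

Net loss ≈ 1.01×10⁶ W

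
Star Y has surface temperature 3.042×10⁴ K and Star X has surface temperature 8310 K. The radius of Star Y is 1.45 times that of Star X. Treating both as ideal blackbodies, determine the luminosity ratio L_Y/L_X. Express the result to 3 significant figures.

L_Y/L_X ≈ 378

L ∝ R²T⁴, so L_Y/L_X = (R_Y/R_X)²(T_Y/T_X)⁴ = (1.45)² × (3.042×10⁴/8310)⁴ = 2.1025 × 179.570 = 378.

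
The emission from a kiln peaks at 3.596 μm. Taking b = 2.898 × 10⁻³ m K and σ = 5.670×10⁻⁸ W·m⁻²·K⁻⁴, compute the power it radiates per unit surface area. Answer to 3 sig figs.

Wien's law: T = b/λ_max = 2.898×10⁻³/3.596×10⁻⁶ = 805.895 K.
Then I = σT⁴ = 5.670×10⁻⁸×(805.895)⁴ = 2.39×10⁴ W/m².

I ≈ 2.39×10⁴ W/m²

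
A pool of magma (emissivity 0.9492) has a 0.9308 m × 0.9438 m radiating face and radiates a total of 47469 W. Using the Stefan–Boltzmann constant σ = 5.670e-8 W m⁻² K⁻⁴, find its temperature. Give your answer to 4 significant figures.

Area A = 0.9308 × 0.9438 = 0.878489 m².
P = εσAT⁴ ⇒ T = (P/(εσA))^(1/4) = (47469/(0.9492×5.670×10⁻⁸×0.878489))^(1/4) = 1001 K.

T ≈ 1001 K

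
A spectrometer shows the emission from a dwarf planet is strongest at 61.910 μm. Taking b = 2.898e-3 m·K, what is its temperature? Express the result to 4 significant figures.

Wien's law gives T = b/λ_max = (2.898×10⁻³ m·K)/(6.1910×10⁻⁵ m) = 46.81 K.

T ≈ 46.81 K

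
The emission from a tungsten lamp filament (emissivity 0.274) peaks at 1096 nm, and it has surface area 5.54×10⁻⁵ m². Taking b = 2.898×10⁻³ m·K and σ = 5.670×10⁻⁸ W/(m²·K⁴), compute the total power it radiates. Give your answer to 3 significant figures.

P ≈ 42.1 W

Wien's law: T = b/λ_max = 2.898×10⁻³/1.096×10⁻⁶ = 2644.16 K.
Area A = 5.54×10⁻⁵ m².
Then P = εσAT⁴ = 0.274×5.670×10⁻⁸×5.54×10⁻⁵×(2644.16)⁴ = 42.1 W.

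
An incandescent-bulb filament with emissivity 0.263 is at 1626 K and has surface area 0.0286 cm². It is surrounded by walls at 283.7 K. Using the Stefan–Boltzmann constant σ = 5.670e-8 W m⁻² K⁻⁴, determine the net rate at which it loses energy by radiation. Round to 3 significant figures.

Area A = 0.0286 cm² = 2.86×10⁻⁶ m².
Net radiated power P_net = εσA(T⁴ − T₀⁴) = 0.263×5.670×10⁻⁸×2.86×10⁻⁶×(1626⁴ − 283.7⁴).
T⁴ − T₀⁴ = 6.99008×10¹² − 6.47795×10⁹ = 6.98360×10¹² K⁴, so P_net = 0.298 W.

Net loss ≈ 0.298 W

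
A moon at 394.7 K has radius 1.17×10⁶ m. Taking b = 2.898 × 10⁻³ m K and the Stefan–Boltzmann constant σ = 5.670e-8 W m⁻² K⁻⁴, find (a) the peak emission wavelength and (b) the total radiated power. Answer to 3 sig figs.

λ_max ≈ 7.34 μm; P ≈ 2.37×10¹⁶ W

(a) λ_max = b/T = 2.898×10⁻³/394.7 = 7.342×10⁻⁶ m = 7.34 μm.
Surface area A = 4πR² = 4π(1.17×10⁶ m)² = 1.72021×10¹³ m².
(b) P = σAT⁴ = 5.670×10⁻⁸×1.72021×10¹³×(394.7)⁴ = 2.37×10¹⁶ W.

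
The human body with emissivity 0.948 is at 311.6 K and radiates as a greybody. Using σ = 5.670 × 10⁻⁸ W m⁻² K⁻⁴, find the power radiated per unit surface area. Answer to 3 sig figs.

I ≈ 507 W/m²

Stefan–Boltzmann: I = εσT⁴ = 0.948 × 5.670×10⁻⁸ × (311.6)⁴ = 507 W/m².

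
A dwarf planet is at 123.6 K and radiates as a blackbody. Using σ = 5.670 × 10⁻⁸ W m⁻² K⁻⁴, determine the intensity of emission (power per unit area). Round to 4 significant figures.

I ≈ 13.23 W/m²

Stefan–Boltzmann: I = σT⁴ = 5.670×10⁻⁸ × (123.6)⁴ = 13.23 W/m².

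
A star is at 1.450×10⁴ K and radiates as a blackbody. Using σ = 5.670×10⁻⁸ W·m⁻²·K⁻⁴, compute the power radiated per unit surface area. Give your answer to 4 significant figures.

Stefan–Boltzmann: I = σT⁴ = 5.670×10⁻⁸ × (1.450×10⁴)⁴ = 2.506×10⁹ W/m².

I ≈ 2.506×10⁹ W/m²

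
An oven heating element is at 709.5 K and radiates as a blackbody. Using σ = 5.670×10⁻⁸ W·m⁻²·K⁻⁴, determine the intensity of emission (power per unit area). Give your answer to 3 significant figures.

Stefan–Boltzmann: I = σT⁴ = 5.670×10⁻⁸ × (709.5)⁴ = 1.44×10⁴ W/m².

I ≈ 1.44×10⁴ W/m²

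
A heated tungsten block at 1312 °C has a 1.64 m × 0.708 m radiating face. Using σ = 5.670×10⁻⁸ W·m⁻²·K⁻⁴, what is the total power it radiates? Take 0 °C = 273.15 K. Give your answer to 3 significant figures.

P ≈ 4.16×10⁵ W

T = 1312 °C + 273.15 = 1585.15 K.
Area A = 1.64 × 0.708 = 1.16112 m².
P = σAT⁴ = 5.670×10⁻⁸ × 1.16112 × (1585.15)⁴ = 4.16×10⁵ W.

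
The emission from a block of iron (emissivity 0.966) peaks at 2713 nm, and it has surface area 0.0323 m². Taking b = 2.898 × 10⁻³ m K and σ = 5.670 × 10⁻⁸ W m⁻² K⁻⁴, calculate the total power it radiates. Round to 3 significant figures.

Wien's law: T = b/λ_max = 2.898×10⁻³/2.713×10⁻⁶ = 1068.19 K.
Area A = 0.0323 m².
Then P = εσAT⁴ = 0.966×5.670×10⁻⁸×0.0323×(1068.19)⁴ = 2.30×10³ W.

P ≈ 2.30×10³ W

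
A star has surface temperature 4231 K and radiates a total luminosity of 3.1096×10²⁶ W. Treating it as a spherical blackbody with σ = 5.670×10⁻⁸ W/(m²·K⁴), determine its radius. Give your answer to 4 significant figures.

L = 4πR²σT⁴ ⇒ R = √(L/(4πσT⁴)).
σT⁴ = 1.81700×10⁷ W/m², so R = √(3.1096×10²⁶/(4π×1.81700×10⁷)) = 1.167×10⁹ m.

R ≈ 1.167×10⁹ m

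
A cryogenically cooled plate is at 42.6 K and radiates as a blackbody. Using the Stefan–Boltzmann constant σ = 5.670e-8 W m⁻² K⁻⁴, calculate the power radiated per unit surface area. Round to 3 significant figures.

Stefan–Boltzmann: I = σT⁴ = 5.670×10⁻⁸ × (42.6)⁴ = 0.187 W/m².

I ≈ 0.187 W/m²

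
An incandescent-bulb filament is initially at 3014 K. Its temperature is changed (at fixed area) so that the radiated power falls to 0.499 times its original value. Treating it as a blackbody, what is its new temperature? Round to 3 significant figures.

T₂ ≈ 2.53×10³ K

P ∝ T⁴, so T₂/T₁ = (P₂/P₁)^(1/4) = (0.499)^(1/4) = 0.840476.
T₂ = 3014 × 0.840476 = 2.53×10³ K.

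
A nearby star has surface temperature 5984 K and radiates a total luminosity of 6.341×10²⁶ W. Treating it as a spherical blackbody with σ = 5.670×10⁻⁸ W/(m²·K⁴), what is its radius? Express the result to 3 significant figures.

R ≈ 8.33×10⁸ m

L = 4πR²σT⁴ ⇒ R = √(L/(4πσT⁴)).
σT⁴ = 7.27025×10⁷ W/m², so R = √(6.341×10²⁶/(4π×7.27025×10⁷)) = 8.33×10⁸ m.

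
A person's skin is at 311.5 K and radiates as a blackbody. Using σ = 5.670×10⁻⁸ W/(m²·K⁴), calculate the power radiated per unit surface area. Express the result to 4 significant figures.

I ≈ 533.8 W/m²

Stefan–Boltzmann: I = σT⁴ = 5.670×10⁻⁸ × (311.5)⁴ = 533.8 W/m².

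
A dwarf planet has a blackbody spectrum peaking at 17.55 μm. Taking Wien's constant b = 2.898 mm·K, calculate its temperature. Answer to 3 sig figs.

Wien's law gives T = b/λ_max = (2.898×10⁻³ m·K)/(1.755×10⁻⁵ m) = 165 K.

T ≈ 165 K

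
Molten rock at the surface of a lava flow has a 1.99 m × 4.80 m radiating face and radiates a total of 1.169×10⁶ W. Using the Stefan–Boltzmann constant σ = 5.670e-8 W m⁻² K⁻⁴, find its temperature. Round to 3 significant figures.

Area A = 1.99 × 4.80 = 9.552 m².
P = σAT⁴ ⇒ T = (P/(σA))^(1/4) = (1.169×10⁶/(5.670×10⁻⁸×9.552))^(1/4) = 1.21×10³ K.

T ≈ 1.21×10³ K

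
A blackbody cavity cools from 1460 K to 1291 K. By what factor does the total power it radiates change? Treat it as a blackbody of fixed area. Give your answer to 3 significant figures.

P ∝ T⁴, so P₂/P₁ = (T₂/T₁)⁴ = (1291/1460)⁴ = (0.884247)⁴ = 0.611.

P₂/P₁ ≈ 0.611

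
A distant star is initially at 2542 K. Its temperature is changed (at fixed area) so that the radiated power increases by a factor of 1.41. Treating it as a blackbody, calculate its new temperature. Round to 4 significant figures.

P ∝ T⁴, so T₂/T₁ = (P₂/P₁)^(1/4) = (1.41)^(1/4) = 1.08969.
T₂ = 2542 × 1.08969 = 2770 K.

T₂ ≈ 2770 K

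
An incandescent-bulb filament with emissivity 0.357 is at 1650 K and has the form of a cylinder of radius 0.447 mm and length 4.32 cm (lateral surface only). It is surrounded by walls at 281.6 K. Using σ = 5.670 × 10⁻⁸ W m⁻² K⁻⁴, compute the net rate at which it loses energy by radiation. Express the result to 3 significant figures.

Net loss ≈ 18.2 W

Lateral area A = 2πrL = 2π×4.47×10⁻⁴×0.0432 = 1.21331×10⁻⁴ m².
Net radiated power P_net = εσA(T⁴ − T₀⁴) = 0.357×5.670×10⁻⁸×1.21331×10⁻⁴×(1650⁴ − 281.6⁴).
T⁴ − T₀⁴ = 7.41201×10¹² − 6.28826×10⁹ = 7.40572×10¹² K⁴, so P_net = 18.2 W.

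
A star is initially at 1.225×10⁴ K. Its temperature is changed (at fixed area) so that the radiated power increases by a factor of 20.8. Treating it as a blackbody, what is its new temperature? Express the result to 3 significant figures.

T₂ ≈ 2.62×10⁴ K

P ∝ T⁴, so T₂/T₁ = (P₂/P₁)^(1/4) = (20.8)^(1/4) = 2.13558.
T₂ = 1.225×10⁴ × 2.13558 = 2.62×10⁴ K.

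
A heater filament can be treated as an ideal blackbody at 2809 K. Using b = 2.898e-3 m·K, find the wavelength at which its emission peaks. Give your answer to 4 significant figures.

λ_max ≈ 1.032 μm

Wien's displacement law: λ_max = b/T = (2.898×10⁻³ m·K)/(2809 K) = 1.0317×10⁻⁶ m.
That is 1.032 μm, in the infrared range.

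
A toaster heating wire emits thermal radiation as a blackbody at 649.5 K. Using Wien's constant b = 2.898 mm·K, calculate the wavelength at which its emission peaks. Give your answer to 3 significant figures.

Wien's displacement law: λ_max = b/T = (2.898×10⁻³ m·K)/(649.5 K) = 4.462×10⁻⁶ m.
That is 4.46 μm, in the infrared range.

λ_max ≈ 4.46 μm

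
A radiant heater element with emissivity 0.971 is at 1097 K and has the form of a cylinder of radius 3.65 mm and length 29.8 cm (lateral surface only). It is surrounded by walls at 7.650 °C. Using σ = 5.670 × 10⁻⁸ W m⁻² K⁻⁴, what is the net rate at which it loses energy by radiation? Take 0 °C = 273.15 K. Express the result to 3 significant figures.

Surroundings: T = 7.650 °C + 273.15 = 280.800 K.
Lateral area A = 2πrL = 2π×3.65×10⁻³×0.298 = 6.83422×10⁻³ m².
Net radiated power P_net = εσA(T⁴ − T₀⁴) = 0.971×5.670×10⁻⁸×6.83422×10⁻³×(1097⁴ − 280.800⁴).
T⁴ − T₀⁴ = 1.44819×10¹² − 6.21711×10⁹ = 1.44197×10¹² K⁴, so P_net = 543 W.

Net loss ≈ 543 W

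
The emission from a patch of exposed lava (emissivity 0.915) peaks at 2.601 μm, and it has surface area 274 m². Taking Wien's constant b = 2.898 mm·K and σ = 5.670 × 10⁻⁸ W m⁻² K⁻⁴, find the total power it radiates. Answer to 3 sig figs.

P ≈ 2.19×10⁷ W

Wien's law: T = b/λ_max = 2.898×10⁻³/2.601×10⁻⁶ = 1114.19 K.
Area A = 274 m².
Then P = εσAT⁴ = 0.915×5.670×10⁻⁸×274×(1114.19)⁴ = 2.19×10⁷ W.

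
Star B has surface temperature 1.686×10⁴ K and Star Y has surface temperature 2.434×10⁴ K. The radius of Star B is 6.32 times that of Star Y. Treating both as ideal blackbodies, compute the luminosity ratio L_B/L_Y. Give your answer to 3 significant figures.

L_B/L_Y ≈ 9.20

L ∝ R²T⁴, so L_B/L_Y = (R_B/R_Y)²(T_B/T_Y)⁴ = (6.32)² × (1.686×10⁴/2.434×10⁴)⁴ = 39.9424 × 0.230223 = 9.20.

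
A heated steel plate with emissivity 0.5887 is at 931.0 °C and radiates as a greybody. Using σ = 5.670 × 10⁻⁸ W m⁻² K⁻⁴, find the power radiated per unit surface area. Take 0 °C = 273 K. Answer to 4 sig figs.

I ≈ 7.014×10⁴ W/m²

T = 931.0 °C + 273 = 1204.0 K.
Stefan–Boltzmann: I = εσT⁴ = 0.5887 × 5.670×10⁻⁸ × (1204.0)⁴ = 7.014×10⁴ W/m².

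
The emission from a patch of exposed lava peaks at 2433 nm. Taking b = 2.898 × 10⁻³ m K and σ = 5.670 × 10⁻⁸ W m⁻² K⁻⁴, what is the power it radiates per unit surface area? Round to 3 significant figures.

Wien's law: T = b/λ_max = 2.898×10⁻³/2.433×10⁻⁶ = 1191.12 K.
Then I = σT⁴ = 5.670×10⁻⁸×(1191.12)⁴ = 1.14×10⁵ W/m².

I ≈ 1.14×10⁵ W/m²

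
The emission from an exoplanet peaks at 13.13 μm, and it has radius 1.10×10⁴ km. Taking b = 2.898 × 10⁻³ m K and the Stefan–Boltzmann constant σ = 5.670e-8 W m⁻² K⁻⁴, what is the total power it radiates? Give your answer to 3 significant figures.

Wien's law: T = b/λ_max = 2.898×10⁻³/1.313×10⁻⁵ = 220.716 K.
Surface area A = 4πR² = 4π(1.10×10⁷ m)² = 1.52053×10¹⁵ m².
Then P = σAT⁴ = 5.670×10⁻⁸×1.52053×10¹⁵×(220.716)⁴ = 2.05×10¹⁷ W.

P ≈ 2.05×10¹⁷ W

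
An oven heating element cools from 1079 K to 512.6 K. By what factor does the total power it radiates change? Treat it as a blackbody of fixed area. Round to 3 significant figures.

P ∝ T⁴, so P₂/P₁ = (T₂/T₁)⁴ = (512.6/1079)⁴ = (0.475070)⁴ = 0.0509.

P₂/P₁ ≈ 0.0509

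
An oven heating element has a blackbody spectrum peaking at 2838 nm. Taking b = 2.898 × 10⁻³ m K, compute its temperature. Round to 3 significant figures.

Wien's law gives T = b/λ_max = (2.898×10⁻³ m·K)/(2.838×10⁻⁶ m) = 1.02×10³ K.

T ≈ 1.02×10³ K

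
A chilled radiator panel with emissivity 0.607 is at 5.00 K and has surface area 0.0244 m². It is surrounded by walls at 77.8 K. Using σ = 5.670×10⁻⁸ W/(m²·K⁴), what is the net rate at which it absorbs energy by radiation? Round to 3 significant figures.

Net gain ≈ 0.0308 W

Area A = 0.0244 m².
Net radiated power P_net = εσA(T⁴ − T₀⁴) = 0.607×5.670×10⁻⁸×0.0244×(5.00⁴ − 77.8⁴).
T⁴ − T₀⁴ = 625.000 − 3.66369×10⁷ = -3.66363×10⁷ K⁴, so P_net = -0.0308 W — negative, meaning a net gain of 0.0308 W.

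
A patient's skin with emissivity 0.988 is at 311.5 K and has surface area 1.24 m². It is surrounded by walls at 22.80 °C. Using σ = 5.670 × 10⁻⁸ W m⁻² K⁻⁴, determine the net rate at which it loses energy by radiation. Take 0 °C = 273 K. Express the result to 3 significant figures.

Net loss ≈ 122 W

Surroundings: T = 22.80 °C + 273 = 295.80 K.
Area A = 1.24 m².
Net radiated power P_net = εσA(T⁴ − T₀⁴) = 0.988×5.670×10⁻⁸×1.24×(311.5⁴ − 295.80⁴).
T⁴ − T₀⁴ = 9.41526×10⁹ − 7.65584×10⁹ = 1.75942×10⁹ K⁴, so P_net = 122 W.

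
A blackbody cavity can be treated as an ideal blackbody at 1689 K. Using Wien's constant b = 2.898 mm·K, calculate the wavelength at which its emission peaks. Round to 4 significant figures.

λ_max ≈ 1.716 μm

Wien's displacement law: λ_max = b/T = (2.898×10⁻³ m·K)/(1689 K) = 1.7158×10⁻⁶ m.
That is 1.716 μm, in the infrared range.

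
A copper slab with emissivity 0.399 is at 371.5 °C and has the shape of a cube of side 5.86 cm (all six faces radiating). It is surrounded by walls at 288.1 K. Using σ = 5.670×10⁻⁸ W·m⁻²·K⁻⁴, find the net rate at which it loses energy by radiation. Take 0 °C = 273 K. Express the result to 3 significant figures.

T = 371.5 °C + 273 = 644.5 K.
Area A = 6s² = 6×(0.0586 m)² = 0.0206038 m².
Net radiated power P_net = εσA(T⁴ − T₀⁴) = 0.399×5.670×10⁻⁸×0.0206038×(644.5⁴ − 288.1⁴).
T⁴ − T₀⁴ = 1.72541×10¹¹ − 6.88927×10⁹ = 1.65652×10¹¹ K⁴, so P_net = 77.2 W.

Net loss ≈ 77.2 W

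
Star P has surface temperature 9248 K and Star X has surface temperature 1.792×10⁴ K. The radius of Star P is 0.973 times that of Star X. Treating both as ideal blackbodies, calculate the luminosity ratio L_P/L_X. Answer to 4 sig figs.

L ∝ R²T⁴, so L_P/L_X = (R_P/R_X)²(T_P/T_X)⁴ = (0.973)² × (9248/1.792×10⁴)⁴ = 0.946729 × 0.0709315 = 0.06715.

L_P/L_X ≈ 0.06715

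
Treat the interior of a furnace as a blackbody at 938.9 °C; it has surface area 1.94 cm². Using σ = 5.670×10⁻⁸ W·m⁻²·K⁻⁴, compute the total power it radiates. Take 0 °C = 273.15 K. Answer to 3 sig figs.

T = 938.9 °C + 273.15 = 1212.05 K.
Area A = 1.94 cm² = 1.94×10⁻⁴ m².
P = σAT⁴ = 5.670×10⁻⁸ × 1.94×10⁻⁴ × (1212.05)⁴ = 23.7 W.

P ≈ 23.7 W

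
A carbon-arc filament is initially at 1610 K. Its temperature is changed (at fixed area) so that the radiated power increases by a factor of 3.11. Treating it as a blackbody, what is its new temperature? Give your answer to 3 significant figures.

P ∝ T⁴, so T₂/T₁ = (P₂/P₁)^(1/4) = (3.11)^(1/4) = 1.32798.
T₂ = 1610 × 1.32798 = 2.14×10³ K.

T₂ ≈ 2.14×10³ K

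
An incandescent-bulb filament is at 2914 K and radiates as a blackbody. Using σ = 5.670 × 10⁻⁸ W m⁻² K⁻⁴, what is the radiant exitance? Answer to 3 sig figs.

I ≈ 4.09×10⁶ W/m²

Stefan–Boltzmann: I = σT⁴ = 5.670×10⁻⁸ × (2914)⁴ = 4.09×10⁶ W/m².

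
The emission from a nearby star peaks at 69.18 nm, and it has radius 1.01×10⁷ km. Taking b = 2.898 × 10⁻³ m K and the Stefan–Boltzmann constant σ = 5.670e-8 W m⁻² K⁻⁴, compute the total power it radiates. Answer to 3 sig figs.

Wien's law: T = b/λ_max = 2.898×10⁻³/6.918×10⁻⁸ = 41890.7 K.
Surface area A = 4πR² = 4π(1.01×10¹⁰ m)² = 1.28190×10²¹ m².
Then P = σAT⁴ = 5.670×10⁻⁸×1.28190×10²¹×(41890.7)⁴ = 2.24×10³² W.

P ≈ 2.24×10³² W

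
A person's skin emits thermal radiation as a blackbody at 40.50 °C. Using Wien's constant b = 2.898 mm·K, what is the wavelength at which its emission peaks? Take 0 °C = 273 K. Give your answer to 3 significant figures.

λ_max ≈ 9.24 μm

T = 40.50 °C + 273 = 313.50 K.
Wien's displacement law: λ_max = b/T = (2.898×10⁻³ m·K)/(313.50 K) = 9.244×10⁻⁶ m.
That is 9.24 μm, in the infrared range.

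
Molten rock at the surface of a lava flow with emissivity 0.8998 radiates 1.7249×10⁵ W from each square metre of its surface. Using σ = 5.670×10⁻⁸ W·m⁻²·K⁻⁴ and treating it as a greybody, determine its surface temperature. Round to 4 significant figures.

I = εσT⁴, so T = (I/εσ)^(1/4) = (1.7249×10⁵/(0.8998×5.670×10⁻⁸))^(1/4) = 1356 K.

T ≈ 1356 K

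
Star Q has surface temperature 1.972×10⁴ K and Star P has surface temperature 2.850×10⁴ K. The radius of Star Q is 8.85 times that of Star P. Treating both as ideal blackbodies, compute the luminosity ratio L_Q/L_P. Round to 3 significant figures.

L ∝ R²T⁴, so L_Q/L_P = (R_Q/R_P)²(T_Q/T_P)⁴ = (8.85)² × (1.972×10⁴/2.850×10⁴)⁴ = 78.3225 × 0.229218 = 18.0.

L_Q/L_P ≈ 18.0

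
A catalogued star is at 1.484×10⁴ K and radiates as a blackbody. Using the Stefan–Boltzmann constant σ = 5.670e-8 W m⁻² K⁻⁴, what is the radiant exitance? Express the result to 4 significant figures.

Stefan–Boltzmann: I = σT⁴ = 5.670×10⁻⁸ × (1.484×10⁴)⁴ = 2.750×10⁹ W/m².

I ≈ 2.750×10⁹ W/m²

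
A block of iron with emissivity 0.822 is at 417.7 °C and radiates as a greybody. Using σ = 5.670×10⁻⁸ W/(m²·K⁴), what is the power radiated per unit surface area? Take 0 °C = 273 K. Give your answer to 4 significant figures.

I ≈ 1.061×10⁴ W/m²

T = 417.7 °C + 273 = 690.7 K.
Stefan–Boltzmann: I = εσT⁴ = 0.822 × 5.670×10⁻⁸ × (690.7)⁴ = 1.061×10⁴ W/m².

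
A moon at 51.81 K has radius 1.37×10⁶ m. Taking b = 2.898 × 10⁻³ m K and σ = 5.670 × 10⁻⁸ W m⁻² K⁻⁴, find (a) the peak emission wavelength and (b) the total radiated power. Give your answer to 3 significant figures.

λ_max ≈ 55.9 μm; P ≈ 9.64×10¹² W

(a) λ_max = b/T = 2.898×10⁻³/51.81 = 5.594×10⁻⁵ m = 55.9 μm.
Surface area A = 4πR² = 4π(1.37×10⁶ m)² = 2.35858×10¹³ m².
(b) P = σAT⁴ = 5.670×10⁻⁸×2.35858×10¹³×(51.81)⁴ = 9.64×10¹² W.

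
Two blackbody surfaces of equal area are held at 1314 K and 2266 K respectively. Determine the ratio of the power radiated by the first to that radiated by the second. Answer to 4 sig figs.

With equal areas, P₁/P₂ = (T₁/T₂)⁴ = (1314/2266)⁴ = 0.1131.

P₁/P₂ ≈ 0.1131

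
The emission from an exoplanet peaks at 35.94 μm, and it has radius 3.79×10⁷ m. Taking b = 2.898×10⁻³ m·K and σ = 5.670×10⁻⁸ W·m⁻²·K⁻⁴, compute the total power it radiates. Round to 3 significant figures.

P ≈ 4.33×10¹⁶ W

Wien's law: T = b/λ_max = 2.898×10⁻³/3.594×10⁻⁵ = 80.6344 K.
Surface area A = 4πR² = 4π(3.79×10⁷ m)² = 1.80505×10¹⁶ m².
Then P = σAT⁴ = 5.670×10⁻⁸×1.80505×10¹⁶×(80.6344)⁴ = 4.33×10¹⁶ W.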